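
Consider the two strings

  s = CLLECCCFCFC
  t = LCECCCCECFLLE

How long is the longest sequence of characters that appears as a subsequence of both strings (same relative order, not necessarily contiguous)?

Let dp[i][j] be the LCS length of the first i characters of s and the first j characters of t. dp[i][j] = dp[i-1][j-1]+1 when the i-th and j-th characters match, else max(dp[i-1][j], dp[i][j-1]).
    ·  L  C  E  C  C  C  C  E  C  F  L  L  E
 ·  0  0  0  0  0  0  0  0  0  0  0  0  0  0
 C  0  0  1  1  1  1  1  1  1  1  1  1  1  1
 L  0  1  1  1  1  1  1  1  1  1  1  2  2  2
 L  0  1  1  1  1  1  1  1  1  1  1  2  3  3
 E  0  1  1  2  2  2  2  2  2  2  2  2  3  4
 C  0  1  2  2  3  3  3  3  3  3  3  3  3  4
 C  0  1  2  2  3  4  4  4  4  4  4  4  4  4
 C  0  1  2  2  3  4  5  5  5  5  5  5  5  5
 F  0  1  2  2  3  4  5  5  5  5  6  6  6  6
 C  0  1  2  2  3  4  5  6  6  6  6  6  6  6
 F  0  1  2  2  3  4  5  6  6  6  7  7  7  7
 C  0  1  2  2  3  4  5  6  6  7  7  7  7  7
dp[11][13] = 7. One LCS (by backtracking along matches): CECCCCF.

7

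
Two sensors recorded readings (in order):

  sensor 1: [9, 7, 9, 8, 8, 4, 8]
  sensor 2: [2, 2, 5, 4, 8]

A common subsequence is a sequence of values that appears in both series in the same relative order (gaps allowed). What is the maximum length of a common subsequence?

2

Let dp[i][j] be the LCS length of the first i values of sensor 1 and the first j values of sensor 2. dp[i][j] = dp[i-1][j-1]+1 when the i-th and j-th values match, else max(dp[i-1][j], dp[i][j-1]).
    ·  2  2  5  4  8
 ·  0  0  0  0  0  0
 9  0  0  0  0  0  0
 7  0  0  0  0  0  0
 9  0  0  0  0  0  0
 8  0  0  0  0  0  1
 8  0  0  0  0  0  1
 4  0  0  0  0  1  1
 8  0  0  0  0  1  2
dp[7][5] = 2. One LCS (by backtracking along matches): 4, 8.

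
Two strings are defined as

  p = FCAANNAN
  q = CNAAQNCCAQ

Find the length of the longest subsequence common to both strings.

5

Taking C [2,1]; then A [3,3]; then A [4,4]; then N [5,6]; then A [7,9] gives a common subsequence of length 5. The LCS DP gives dp[8][10] = 5, so this is optimal.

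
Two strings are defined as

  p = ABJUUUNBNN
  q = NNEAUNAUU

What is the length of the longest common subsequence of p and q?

Let dp[i][j] be the LCS length of the first i characters of p and the first j characters of q. dp[i][j] = dp[i-1][j-1]+1 when the i-th and j-th characters match, else max(dp[i-1][j], dp[i][j-1]).
    ·  N  N  E  A  U  N  A  U  U
 ·  0  0  0  0  0  0  0  0  0  0
 A  0  0  0  0  1  1  1  1  1  1
 B  0  0  0  0  1  1  1  1  1  1
 J  0  0  0  0  1  1  1  1  1  1
 U  0  0  0  0  1  2  2  2  2  2
 U  0  0  0  0  1  2  2  2  3  3
 U  0  0  0  0  1  2  2  2  3  4
 N  0  1  1  1  1  2  3  3  3  4
 B  0  1  1  1  1  2  3  3  3  4
 N  0  1  2  2  2  2  3  3  3  4
 N  0  1  2  2  2  2  3  3  3  4
dp[10][9] = 4. One LCS (by backtracking along matches): AUUU.

4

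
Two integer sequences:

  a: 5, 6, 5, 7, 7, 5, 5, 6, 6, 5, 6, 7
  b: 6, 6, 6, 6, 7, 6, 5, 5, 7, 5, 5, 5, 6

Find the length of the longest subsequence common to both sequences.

Pick 5 [1,7] → 5 [3,8] → 7 [5,9] → 5 [6,10] → 5 [7,11] → 5 [10,12] → 6 [11,13]; all 7 values appear in both, in order. The LCS DP gives dp[12][13] = 7, so this is optimal.

7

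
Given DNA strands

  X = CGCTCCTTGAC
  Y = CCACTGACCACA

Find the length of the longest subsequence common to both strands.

7

Pick C at X[1]=Y[2] → C at X[3]=Y[4] → T at X[4]=Y[5] → C at X[5]=Y[8] → C at X[6]=Y[9] → A at X[10]=Y[10] → C at X[11]=Y[11]; all 7 bases appear in both, in order, and the DP table's final entry dp[11][12] is also 7, so no common subsequence is longer.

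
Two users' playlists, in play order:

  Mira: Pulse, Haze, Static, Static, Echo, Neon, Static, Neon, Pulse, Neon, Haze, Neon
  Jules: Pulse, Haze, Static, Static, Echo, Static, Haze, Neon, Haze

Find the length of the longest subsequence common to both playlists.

8

Taking Pulse at Mira[1]=Jules[1], Haze at Mira[2]=Jules[2], Static at Mira[3]=Jules[3], Static at Mira[4]=Jules[4], Echo at Mira[5]=Jules[5], Static at Mira[7]=Jules[6], Neon at Mira[10]=Jules[8], Haze at Mira[11]=Jules[9] gives a common subsequence of length 8. dp[12][9] = 8 confirms this is the maximum.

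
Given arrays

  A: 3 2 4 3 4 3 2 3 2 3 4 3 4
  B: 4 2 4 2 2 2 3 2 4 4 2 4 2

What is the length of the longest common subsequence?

7

Taking 2 at A[2]=B[2] → 4 at A[3]=B[3] → 2 at A[7]=B[6] → 3 at A[8]=B[7] → 2 at A[9]=B[8] → 4 at A[11]=B[10] → 4 at A[13]=B[12] gives a common subsequence of length 7, and the DP table's final entry dp[13][13] is also 7, so no common subsequence is longer.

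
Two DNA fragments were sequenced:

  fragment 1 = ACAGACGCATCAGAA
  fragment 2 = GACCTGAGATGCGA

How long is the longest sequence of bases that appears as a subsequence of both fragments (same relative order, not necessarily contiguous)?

10

Taking A (fragment 1 #1, fragment 2 #2), then C (fragment 1 #2, fragment 2 #4), then G (fragment 1 #4, fragment 2 #6), then A (fragment 1 #5, fragment 2 #7), then G (fragment 1 #7, fragment 2 #8), then A (fragment 1 #9, fragment 2 #9), then T (fragment 1 #10, fragment 2 #10), then C (fragment 1 #11, fragment 2 #12), then G (fragment 1 #13, fragment 2 #13), then A (fragment 1 #15, fragment 2 #14) gives a common subsequence of length 10. The LCS DP gives dp[15][14] = 10, so this is optimal.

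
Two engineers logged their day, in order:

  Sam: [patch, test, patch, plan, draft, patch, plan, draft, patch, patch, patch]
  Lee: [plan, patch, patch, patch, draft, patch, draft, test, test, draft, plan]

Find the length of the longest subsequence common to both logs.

5

Taking patch at Sam[1]=Lee[3]; then patch at Sam[3]=Lee[4]; then draft at Sam[5]=Lee[5]; then patch at Sam[6]=Lee[6]; then plan at Sam[7]=Lee[11] gives a common subsequence of length 5. The LCS DP gives dp[11][11] = 5, so this is optimal.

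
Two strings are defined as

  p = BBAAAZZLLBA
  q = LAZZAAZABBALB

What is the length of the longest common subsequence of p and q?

Let dp[i][j] be the LCS length of the first i characters of p and the first j characters of q. dp[i][j] = dp[i-1][j-1]+1 when the i-th and j-th characters match, else max(dp[i-1][j], dp[i][j-1]).
    ·  L  A  Z  Z  A  A  Z  A  B  B  A  L  B
 ·  0  0  0  0  0  0  0  0  0  0  0  0  0  0
 B  0  0  0  0  0  0  0  0  0  1  1  1  1  1
 B  0  0  0  0  0  0  0  0  0  1  2  2  2  2
 A  0  0  1  1  1  1  1  1  1  1  2  3  3  3
 A  0  0  1  1  1  2  2  2  2  2  2  3  3  3
 A  0  0  1  1  1  2  3  3  3  3  3  3  3  3
 Z  0  0  1  2  2  2  3  4  4  4  4  4  4  4
 Z  0  0  1  2  3  3  3  4  4  4  4  4  4  4
 L  0  1  1  2  3  3  3  4  4  4  4  4  5  5
 L  0  1  1  2  3  3  3  4  4  4  4  4  5  5
 B  0  1  1  2  3  3  3  4  4  5  5  5  5  6
 A  0  1  2  2  3  4  4  4  5  5  5  6  6  6
dp[11][13] = 6. One LCS (by backtracking along matches): AAAZLB.

6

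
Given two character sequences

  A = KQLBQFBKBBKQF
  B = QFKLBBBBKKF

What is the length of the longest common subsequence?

Let dp[i][j] be the LCS length of the first i characters of A and the first j characters of B. dp[i][j] = dp[i-1][j-1]+1 when the i-th and j-th characters match, else max(dp[i-1][j], dp[i][j-1]).
    ·  Q  F  K  L  B  B  B  B  K  K  F
 ·  0  0  0  0  0  0  0  0  0  0  0  0
 K  0  0  0  1  1  1  1  1  1  1  1  1
 Q  0  1  1  1  1  1  1  1  1  1  1  1
 L  0  1  1  1  2  2  2  2  2  2  2  2
 B  0  1  1  1  2  3  3  3  3  3  3  3
 Q  0  1  1  1  2  3  3  3  3  3  3  3
 F  0  1  2  2  2  3  3  3  3  3  3  4
 B  0  1  2  2  2  3  4  4  4  4  4  4
 K  0  1  2  3  3  3  4  4  4  5  5  5
 B  0  1  2  3  3  4  4  5  5  5  5  5
 B  0  1  2  3  3  4  5  5  6  6  6  6
 K  0  1  2  3  3  4  5  5  6  7  7  7
 Q  0  1  2  3  3  4  5  5  6  7  7  7
 F  0  1  2  3  3  4  5  5  6  7  7  8
dp[13][11] = 8. One LCS (by backtracking along matches): KLBBBBKF.

8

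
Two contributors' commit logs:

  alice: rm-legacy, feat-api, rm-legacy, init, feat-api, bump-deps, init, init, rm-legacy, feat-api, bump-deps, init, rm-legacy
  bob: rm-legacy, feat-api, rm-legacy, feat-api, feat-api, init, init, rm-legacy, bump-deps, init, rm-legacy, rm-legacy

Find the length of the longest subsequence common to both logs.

10

Pick rm-legacy (alice #1, bob #1), then feat-api (alice #2, bob #2), then rm-legacy (alice #3, bob #3), then feat-api (alice #5, bob #5), then init (alice #7, bob #6), then init (alice #8, bob #7), then rm-legacy (alice #9, bob #8), then bump-deps (alice #11, bob #9), then init (alice #12, bob #10), then rm-legacy (alice #13, bob #12); all 10 commits appear in both, in order. Since dp[13][12] = 10, nothing longer is possible.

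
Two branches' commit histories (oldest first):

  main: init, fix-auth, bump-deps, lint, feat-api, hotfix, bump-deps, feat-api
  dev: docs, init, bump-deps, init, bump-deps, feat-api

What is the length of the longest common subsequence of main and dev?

Pick init [1,2], bump-deps [3,3], bump-deps [7,5], feat-api [8,6]; all 4 commits appear in both, in order. The LCS DP gives dp[8][6] = 4, so this is optimal.

4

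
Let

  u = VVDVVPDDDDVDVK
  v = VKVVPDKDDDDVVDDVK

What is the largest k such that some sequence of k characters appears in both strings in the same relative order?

One common subsequence of length 12: V at u[1]=v[1], V at u[4]=v[3], V at u[5]=v[4], P at u[6]=v[5], D at u[7]=v[8], D at u[8]=v[9], D at u[9]=v[10], D at u[10]=v[11], V at u[11]=v[13], D at u[12]=v[15], V at u[13]=v[16], K at u[14]=v[17], and the DP table's final entry dp[14][17] is also 12, so no common subsequence is longer.

12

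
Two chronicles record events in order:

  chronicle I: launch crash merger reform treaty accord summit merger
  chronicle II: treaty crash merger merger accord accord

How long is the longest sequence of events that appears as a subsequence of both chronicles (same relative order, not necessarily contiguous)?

3

Match crash (chronicle I #2, chronicle II #2) → merger (chronicle I #3, chronicle II #4) → accord (chronicle I #6, chronicle II #6) — 3 events in the same relative order in both. dp[8][6] = 3 confirms this is the maximum.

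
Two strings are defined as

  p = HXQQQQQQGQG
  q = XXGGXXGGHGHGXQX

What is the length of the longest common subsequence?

3

One common subsequence of length 3: H at p[1]=q[11], then X at p[2]=q[13], then Q at p[3]=q[14]. dp[11][15] = 3 confirms this is the maximum.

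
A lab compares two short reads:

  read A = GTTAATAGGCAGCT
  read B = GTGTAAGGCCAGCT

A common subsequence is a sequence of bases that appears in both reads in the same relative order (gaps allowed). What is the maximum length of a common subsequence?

Taking G (read A #1, read B #1); then T (read A #2, read B #2); then T (read A #3, read B #4); then A (read A #5, read B #5); then A (read A #7, read B #6); then G (read A #8, read B #7); then G (read A #9, read B #8); then C (read A #10, read B #10); then A (read A #11, read B #11); then G (read A #12, read B #12); then C (read A #13, read B #13); then T (read A #14, read B #14) gives a common subsequence of length 12, and the DP table's final entry dp[14][14] is also 12, so no common subsequence is longer.

12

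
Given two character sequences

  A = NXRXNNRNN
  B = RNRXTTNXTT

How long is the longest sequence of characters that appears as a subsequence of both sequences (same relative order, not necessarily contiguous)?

4

One common subsequence of length 4: N [1,2] → R [3,3] → X [4,4] → N [5,7]. Since dp[9][10] = 4, nothing longer is possible.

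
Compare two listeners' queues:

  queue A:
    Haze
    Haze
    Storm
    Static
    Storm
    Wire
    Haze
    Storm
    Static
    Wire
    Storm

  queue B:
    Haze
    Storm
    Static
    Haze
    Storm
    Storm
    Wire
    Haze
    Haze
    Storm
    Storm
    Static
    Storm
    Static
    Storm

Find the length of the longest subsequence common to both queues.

Taking Haze (queue A #1, queue B #1) → Haze (queue A #2, queue B #4) → Storm (queue A #3, queue B #5) → Storm (queue A #5, queue B #6) → Wire (queue A #6, queue B #7) → Haze (queue A #7, queue B #9) → Storm (queue A #8, queue B #13) → Static (queue A #9, queue B #14) → Storm (queue A #11, queue B #15) gives a common subsequence of length 9. Since dp[11][15] = 9, nothing longer is possible.

9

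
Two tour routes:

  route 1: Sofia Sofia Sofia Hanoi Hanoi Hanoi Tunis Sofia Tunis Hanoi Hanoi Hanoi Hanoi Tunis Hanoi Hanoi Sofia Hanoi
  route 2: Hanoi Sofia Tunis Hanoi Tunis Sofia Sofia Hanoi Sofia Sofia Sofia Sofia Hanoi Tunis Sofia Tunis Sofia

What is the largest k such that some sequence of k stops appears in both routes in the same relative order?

Taking Sofia [1,2]; then Sofia [2,6]; then Sofia [3,7]; then Hanoi [4,8]; then Hanoi [6,13]; then Tunis [7,14]; then Sofia [8,15]; then Tunis [14,16]; then Sofia [17,17] gives a common subsequence of length 9. dp[18][17] = 9 confirms this is the maximum.

9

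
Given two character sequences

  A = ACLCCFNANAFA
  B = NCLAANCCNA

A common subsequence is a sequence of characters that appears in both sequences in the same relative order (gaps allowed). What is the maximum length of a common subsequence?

One common subsequence of length 6: C [2,2], then L [3,3], then C [4,7], then C [5,8], then N [9,9], then A [12,10]. dp[12][10] = 6 confirms this is the maximum.

6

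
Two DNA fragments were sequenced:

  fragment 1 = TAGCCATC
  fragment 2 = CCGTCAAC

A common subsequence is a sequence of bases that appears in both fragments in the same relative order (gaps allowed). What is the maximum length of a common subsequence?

Let dp[i][j] be the LCS length of the first i bases of fragment 1 and the first j bases of fragment 2. dp[i][j] = dp[i-1][j-1]+1 when the i-th and j-th bases match, else max(dp[i-1][j], dp[i][j-1]).
    ·  C  C  G  T  C  A  A  C
 ·  0  0  0  0  0  0  0  0  0
 T  0  0  0  0  1  1  1  1  1
 A  0  0  0  0  1  1  2  2  2
 G  0  0  0  1  1  1  2  2  2
 C  0  1  1  1  1  2  2  2  3
 C  0  1  2  2  2  2  2  2  3
 A  0  1  2  2  2  2  3  3  3
 T  0  1  2  2  3  3  3  3  3
 C  0  1  2  2  3  4  4  4  4
dp[8][8] = 4. One LCS (by backtracking along matches): TAAC.

4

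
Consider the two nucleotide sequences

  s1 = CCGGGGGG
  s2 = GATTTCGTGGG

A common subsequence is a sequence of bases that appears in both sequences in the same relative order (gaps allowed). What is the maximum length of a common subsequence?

Pick C [2,6], G [3,7], G [6,9], G [7,10], G [8,11]; all 5 bases appear in both, in order. The LCS DP gives dp[8][11] = 5, so this is optimal.

5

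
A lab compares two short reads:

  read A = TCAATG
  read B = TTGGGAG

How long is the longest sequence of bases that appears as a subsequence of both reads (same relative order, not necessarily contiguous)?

3

Let dp[i][j] be the LCS length of the first i bases of read A and the first j bases of read B. dp[i][j] = dp[i-1][j-1]+1 when the i-th and j-th bases match, else max(dp[i-1][j], dp[i][j-1]).
    ·  T  T  G  G  G  A  G
 ·  0  0  0  0  0  0  0  0
 T  0  1  1  1  1  1  1  1
 C  0  1  1  1  1  1  1  1
 A  0  1  1  1  1  1  2  2
 A  0  1  1  1  1  1  2  2
 T  0  1  2  2  2  2  2  2
 G  0  1  2  3  3  3  3  3
dp[6][7] = 3. One LCS (by backtracking along matches): TAG.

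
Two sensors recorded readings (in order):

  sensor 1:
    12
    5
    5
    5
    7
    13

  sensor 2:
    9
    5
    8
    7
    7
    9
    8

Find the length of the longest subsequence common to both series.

2

Match 5 at sensor 1[2]=sensor 2[2] → 7 at sensor 1[5]=sensor 2[5] — 2 values in the same relative order in both, and the DP table's final entry dp[6][7] is also 2, so no common subsequence is longer.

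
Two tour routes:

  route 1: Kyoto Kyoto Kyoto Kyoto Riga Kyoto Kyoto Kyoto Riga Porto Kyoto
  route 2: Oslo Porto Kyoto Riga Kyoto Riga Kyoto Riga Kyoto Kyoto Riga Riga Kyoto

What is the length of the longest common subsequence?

8

Taking Kyoto at route 1[1]=route 2[3], then Kyoto at route 1[2]=route 2[5], then Kyoto at route 1[4]=route 2[7], then Riga at route 1[5]=route 2[8], then Kyoto at route 1[6]=route 2[9], then Kyoto at route 1[7]=route 2[10], then Riga at route 1[9]=route 2[12], then Kyoto at route 1[11]=route 2[13] gives a common subsequence of length 8. The LCS DP gives dp[11][13] = 8, so this is optimal.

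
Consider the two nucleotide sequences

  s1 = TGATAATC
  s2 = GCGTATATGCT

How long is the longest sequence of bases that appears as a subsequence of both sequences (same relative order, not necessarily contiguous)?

Let dp[i][j] be the LCS length of the first i bases of s1 and the first j bases of s2. dp[i][j] = dp[i-1][j-1]+1 when the i-th and j-th bases match, else max(dp[i-1][j], dp[i][j-1]).
    ·  G  C  G  T  A  T  A  T  G  C  T
 ·  0  0  0  0  0  0  0  0  0  0  0  0
 T  0  0  0  0  1  1  1  1  1  1  1  1
 G  0  1  1  1  1  1  1  1  1  2  2  2
 A  0  1  1  1  1  2  2  2  2  2  2  2
 T  0  1  1  1  2  2  3  3  3  3  3  3
 A  0  1  1  1  2  3  3  4  4  4  4  4
 A  0  1  1  1  2  3  3  4  4  4  4  4
 T  0  1  1  1  2  3  4  4  5  5  5  5
 C  0  1  2  2  2  3  4  4  5  5  6  6
dp[8][11] = 6. One LCS (by backtracking along matches): TATATC.

6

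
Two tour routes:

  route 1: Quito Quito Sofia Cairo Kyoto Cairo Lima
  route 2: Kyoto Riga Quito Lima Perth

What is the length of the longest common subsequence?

2

Taking Quito [2,3] → Lima [7,4] gives a common subsequence of length 2. Since dp[7][5] = 2, nothing longer is possible.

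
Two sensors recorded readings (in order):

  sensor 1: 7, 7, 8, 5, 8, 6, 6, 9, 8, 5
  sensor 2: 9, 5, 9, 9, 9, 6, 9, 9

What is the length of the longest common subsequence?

3

Let dp[i][j] be the LCS length of the first i values of sensor 1 and the first j values of sensor 2. dp[i][j] = dp[i-1][j-1]+1 when the i-th and j-th values match, else max(dp[i-1][j], dp[i][j-1]).
    ·  9  5  9  9  9  6  9  9
 ·  0  0  0  0  0  0  0  0  0
 7  0  0  0  0  0  0  0  0  0
 7  0  0  0  0  0  0  0  0  0
 8  0  0  0  0  0  0  0  0  0
 5  0  0  1  1  1  1  1  1  1
 8  0  0  1  1  1  1  1  1  1
 6  0  0  1  1  1  1  2  2  2
 6  0  0  1  1  1  1  2  2  2
 9  0  1  1  2  2  2  2  3  3
 8  0  1  1  2  2  2  2  3  3
 5  0  1  2  2  2  2  2  3  3
dp[10][8] = 3. One LCS (by backtracking along matches): 5, 6, 9.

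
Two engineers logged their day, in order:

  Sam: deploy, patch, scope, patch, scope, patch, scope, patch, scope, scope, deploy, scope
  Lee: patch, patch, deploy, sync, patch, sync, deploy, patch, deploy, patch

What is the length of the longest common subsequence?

5

Match patch [2,1], then patch [4,2], then patch [6,5], then patch [8,8], then deploy [11,9] — 5 tasks in the same relative order in both, and the DP table's final entry dp[12][10] is also 5, so no common subsequence is longer.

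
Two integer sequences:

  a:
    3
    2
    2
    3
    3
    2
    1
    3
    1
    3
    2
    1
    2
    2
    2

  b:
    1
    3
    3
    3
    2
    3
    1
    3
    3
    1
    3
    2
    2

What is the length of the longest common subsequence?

Pick 3 at a[1]=b[2], 3 at a[4]=b[3], 3 at a[5]=b[4], 2 at a[6]=b[5], 1 at a[7]=b[7], 3 at a[8]=b[9], 1 at a[9]=b[10], 3 at a[10]=b[11], 2 at a[14]=b[12], 2 at a[15]=b[13]; all 10 values appear in both, in order, and the DP table's final entry dp[15][13] is also 10, so no common subsequence is longer.

10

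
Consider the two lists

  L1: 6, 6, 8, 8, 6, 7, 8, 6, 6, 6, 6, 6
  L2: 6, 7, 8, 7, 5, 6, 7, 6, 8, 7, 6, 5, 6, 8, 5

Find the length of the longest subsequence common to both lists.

Match 6 at L1[1]=L2[1]; then 8 at L1[3]=L2[3]; then 6 at L1[5]=L2[6]; then 7 at L1[6]=L2[7]; then 8 at L1[7]=L2[9]; then 6 at L1[8]=L2[11]; then 6 at L1[9]=L2[13] — 7 values in the same relative order in both. The LCS DP gives dp[12][15] = 7, so this is optimal.

7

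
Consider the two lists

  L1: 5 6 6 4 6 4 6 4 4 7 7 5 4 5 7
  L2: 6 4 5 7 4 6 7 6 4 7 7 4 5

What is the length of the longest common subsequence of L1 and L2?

Pick 5 (L1 #1, L2 #3) → 4 (L1 #4, L2 #5) → 6 (L1 #5, L2 #6) → 6 (L1 #7, L2 #8) → 4 (L1 #9, L2 #9) → 7 (L1 #10, L2 #10) → 7 (L1 #11, L2 #11) → 4 (L1 #13, L2 #12) → 5 (L1 #14, L2 #13); all 9 values appear in both, in order. The LCS DP gives dp[15][13] = 9, so this is optimal.

9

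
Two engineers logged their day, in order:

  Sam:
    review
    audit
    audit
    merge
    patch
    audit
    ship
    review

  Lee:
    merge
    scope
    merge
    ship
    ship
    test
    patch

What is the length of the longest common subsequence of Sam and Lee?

Match merge [4,3], patch [5,7] — 2 tasks in the same relative order in both. The LCS DP gives dp[8][7] = 2, so this is optimal.

2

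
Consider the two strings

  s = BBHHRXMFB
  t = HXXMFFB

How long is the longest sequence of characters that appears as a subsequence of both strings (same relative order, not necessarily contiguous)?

5

Pick H [3,1], X [6,3], M [7,4], F [8,6], B [9,7]; all 5 characters appear in both, in order. The LCS DP gives dp[9][7] = 5, so this is optimal.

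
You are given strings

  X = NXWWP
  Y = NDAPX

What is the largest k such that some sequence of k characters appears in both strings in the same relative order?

Let dp[i][j] be the LCS length of the first i characters of X and the first j characters of Y. dp[i][j] = dp[i-1][j-1]+1 when the i-th and j-th characters match, else max(dp[i-1][j], dp[i][j-1]).
    ·  N  D  A  P  X
 ·  0  0  0  0  0  0
 N  0  1  1  1  1  1
 X  0  1  1  1  1  2
 W  0  1  1  1  1  2
 W  0  1  1  1  1  2
 P  0  1  1  1  2  2
dp[5][5] = 2. One LCS (by backtracking along matches): NX.

2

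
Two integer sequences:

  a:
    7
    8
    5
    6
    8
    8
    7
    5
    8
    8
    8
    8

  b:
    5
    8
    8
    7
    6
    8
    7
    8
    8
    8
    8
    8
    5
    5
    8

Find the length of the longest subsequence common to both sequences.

One common subsequence of length 8: 7 (a #1, b #4), 8 (a #2, b #6), 8 (a #5, b #8), 8 (a #6, b #9), 8 (a #9, b #10), 8 (a #10, b #11), 8 (a #11, b #12), 8 (a #12, b #15). Since dp[12][15] = 8, nothing longer is possible.

8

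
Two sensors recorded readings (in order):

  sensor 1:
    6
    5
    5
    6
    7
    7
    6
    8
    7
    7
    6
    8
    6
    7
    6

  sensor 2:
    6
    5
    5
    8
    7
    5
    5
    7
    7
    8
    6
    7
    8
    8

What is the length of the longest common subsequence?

Pick 6 [1,1] → 5 [2,2] → 5 [3,3] → 7 [5,5] → 7 [9,8] → 7 [10,9] → 8 [12,10] → 6 [13,11] → 7 [14,12]; all 9 values appear in both, in order. dp[15][14] = 9 confirms this is the maximum.

9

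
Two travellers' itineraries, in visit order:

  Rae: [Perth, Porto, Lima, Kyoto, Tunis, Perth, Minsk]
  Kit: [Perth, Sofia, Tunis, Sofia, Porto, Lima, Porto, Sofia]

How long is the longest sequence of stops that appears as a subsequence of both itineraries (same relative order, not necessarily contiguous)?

Taking Perth (Rae #1, Kit #1) → Porto (Rae #2, Kit #5) → Lima (Rae #3, Kit #6) gives a common subsequence of length 3. The LCS DP gives dp[7][8] = 3, so this is optimal.

3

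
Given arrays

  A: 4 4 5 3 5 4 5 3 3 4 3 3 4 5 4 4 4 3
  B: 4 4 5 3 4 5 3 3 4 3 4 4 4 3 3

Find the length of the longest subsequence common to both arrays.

14

One common subsequence of length 14: 4 (A #1, B #1); then 4 (A #2, B #2); then 5 (A #3, B #3); then 3 (A #4, B #4); then 4 (A #6, B #5); then 5 (A #7, B #6); then 3 (A #8, B #7); then 3 (A #9, B #8); then 4 (A #10, B #9); then 3 (A #12, B #10); then 4 (A #13, B #11); then 4 (A #15, B #12); then 4 (A #16, B #13); then 3 (A #18, B #15). dp[18][15] = 14 confirms this is the maximum.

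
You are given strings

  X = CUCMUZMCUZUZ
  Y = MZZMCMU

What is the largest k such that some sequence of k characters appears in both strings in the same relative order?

One common subsequence of length 5: M at X[4]=Y[1], Z at X[6]=Y[3], M at X[7]=Y[4], C at X[8]=Y[5], U at X[11]=Y[7]. The LCS DP gives dp[12][7] = 5, so this is optimal.

5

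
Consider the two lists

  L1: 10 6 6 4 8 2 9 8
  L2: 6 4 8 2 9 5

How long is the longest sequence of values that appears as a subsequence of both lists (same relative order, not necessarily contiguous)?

5

Pick 6 at L1[3]=L2[1], 4 at L1[4]=L2[2], 8 at L1[5]=L2[3], 2 at L1[6]=L2[4], 9 at L1[7]=L2[5]; all 5 values appear in both, in order, and the DP table's final entry dp[8][6] is also 5, so no common subsequence is longer.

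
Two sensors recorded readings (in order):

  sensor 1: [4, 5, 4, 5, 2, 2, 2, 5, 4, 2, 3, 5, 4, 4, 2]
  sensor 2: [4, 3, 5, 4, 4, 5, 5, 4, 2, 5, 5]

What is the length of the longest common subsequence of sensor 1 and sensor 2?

Match 4 at sensor 1[1]=sensor 2[1] → 5 at sensor 1[2]=sensor 2[3] → 4 at sensor 1[3]=sensor 2[5] → 5 at sensor 1[4]=sensor 2[6] → 5 at sensor 1[8]=sensor 2[7] → 4 at sensor 1[9]=sensor 2[8] → 2 at sensor 1[10]=sensor 2[9] → 5 at sensor 1[12]=sensor 2[11] — 8 values in the same relative order in both, and the DP table's final entry dp[15][11] is also 8, so no common subsequence is longer.

8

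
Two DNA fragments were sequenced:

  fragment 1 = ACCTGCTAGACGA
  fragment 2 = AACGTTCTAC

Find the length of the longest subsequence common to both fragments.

Match A at fragment 1[1]=fragment 2[2], C at fragment 1[2]=fragment 2[3], T at fragment 1[4]=fragment 2[6], C at fragment 1[6]=fragment 2[7], T at fragment 1[7]=fragment 2[8], A at fragment 1[10]=fragment 2[9], C at fragment 1[11]=fragment 2[10] — 7 bases in the same relative order in both. dp[13][10] = 7 confirms this is the maximum.

7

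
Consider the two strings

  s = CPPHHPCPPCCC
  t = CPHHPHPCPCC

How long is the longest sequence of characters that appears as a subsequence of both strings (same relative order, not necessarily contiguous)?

Let dp[i][j] be the LCS length of the first i characters of s and the first j characters of t. dp[i][j] = dp[i-1][j-1]+1 when the i-th and j-th characters match, else max(dp[i-1][j], dp[i][j-1]).
    ·  C  P  H  H  P  H  P  C  P  C  C
 ·  0  0  0  0  0  0  0  0  0  0  0  0
 C  0  1  1  1  1  1  1  1  1  1  1  1
 P  0  1  2  2  2  2  2  2  2  2  2  2
 P  0  1  2  2  2  3  3  3  3  3  3  3
 H  0  1  2  3  3  3  4  4  4  4  4  4
 H  0  1  2  3  4  4  4  4  4  4  4  4
 P  0  1  2  3  4  5  5  5  5  5  5  5
 C  0  1  2  3  4  5  5  5  6  6  6  6
 P  0  1  2  3  4  5  5  6  6  7  7  7
 P  0  1  2  3  4  5  5  6  6  7  7  7
 C  0  1  2  3  4  5  5  6  7  7  8  8
 C  0  1  2  3  4  5  5  6  7  7  8  9
 C  0  1  2  3  4  5  5  6  7  7  8  9
dp[12][11] = 9. One LCS (by backtracking along matches): CPPHPCPCC.

9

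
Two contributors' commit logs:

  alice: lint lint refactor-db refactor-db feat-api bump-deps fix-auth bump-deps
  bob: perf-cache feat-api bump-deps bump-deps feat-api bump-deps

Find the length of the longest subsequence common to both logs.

3

Match feat-api (alice #5, bob #2), bump-deps (alice #6, bob #4), bump-deps (alice #8, bob #6) — 3 commits in the same relative order in both. dp[8][6] = 3 confirms this is the maximum.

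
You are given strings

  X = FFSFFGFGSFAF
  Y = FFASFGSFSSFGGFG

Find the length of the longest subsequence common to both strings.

9

Pick F (X #1, Y #1), then F (X #2, Y #2), then S (X #3, Y #4), then F (X #5, Y #5), then G (X #6, Y #6), then F (X #7, Y #8), then S (X #9, Y #10), then F (X #10, Y #11), then F (X #12, Y #14); all 9 characters appear in both, in order. dp[12][15] = 9 confirms this is the maximum.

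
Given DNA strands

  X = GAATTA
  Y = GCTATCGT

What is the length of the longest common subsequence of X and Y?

One common subsequence of length 4: G at X[1]=Y[1], A at X[3]=Y[4], T at X[4]=Y[5], T at X[5]=Y[8]. Since dp[6][8] = 4, nothing longer is possible.

4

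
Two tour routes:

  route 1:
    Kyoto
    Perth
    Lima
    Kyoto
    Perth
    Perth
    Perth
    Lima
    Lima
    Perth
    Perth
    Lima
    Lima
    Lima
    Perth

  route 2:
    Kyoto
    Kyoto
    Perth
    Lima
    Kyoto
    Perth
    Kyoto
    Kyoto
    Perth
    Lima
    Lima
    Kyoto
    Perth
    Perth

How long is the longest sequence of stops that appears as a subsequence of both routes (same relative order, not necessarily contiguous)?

10

One common subsequence of length 10: Kyoto at route 1[1]=route 2[2]; then Perth at route 1[2]=route 2[3]; then Lima at route 1[3]=route 2[4]; then Kyoto at route 1[4]=route 2[5]; then Perth at route 1[5]=route 2[6]; then Perth at route 1[7]=route 2[9]; then Lima at route 1[8]=route 2[10]; then Lima at route 1[9]=route 2[11]; then Perth at route 1[11]=route 2[13]; then Perth at route 1[15]=route 2[14]. dp[15][14] = 10 confirms this is the maximum.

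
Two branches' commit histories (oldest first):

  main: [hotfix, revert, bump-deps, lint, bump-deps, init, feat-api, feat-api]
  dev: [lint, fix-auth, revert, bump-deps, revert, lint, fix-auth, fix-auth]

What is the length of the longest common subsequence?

3

One common subsequence of length 3: revert (main #2, dev #3), then bump-deps (main #3, dev #4), then lint (main #4, dev #6), and the DP table's final entry dp[8][8] is also 3, so no common subsequence is longer.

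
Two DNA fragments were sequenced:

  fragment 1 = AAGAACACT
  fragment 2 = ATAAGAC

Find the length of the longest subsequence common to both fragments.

5

Pick A [1,3], then A [2,4], then G [3,5], then A [7,6], then C [8,7]; all 5 bases appear in both, in order. dp[9][7] = 5 confirms this is the maximum.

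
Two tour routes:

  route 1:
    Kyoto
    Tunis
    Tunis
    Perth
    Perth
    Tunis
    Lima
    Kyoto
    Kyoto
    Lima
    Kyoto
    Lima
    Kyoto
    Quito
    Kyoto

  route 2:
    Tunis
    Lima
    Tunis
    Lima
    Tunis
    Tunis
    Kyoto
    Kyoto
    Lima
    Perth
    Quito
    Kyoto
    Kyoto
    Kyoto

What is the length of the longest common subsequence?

Pick Tunis at route 1[2]=route 2[3]; then Tunis at route 1[3]=route 2[5]; then Tunis at route 1[6]=route 2[6]; then Kyoto at route 1[8]=route 2[7]; then Kyoto at route 1[9]=route 2[8]; then Lima at route 1[10]=route 2[9]; then Kyoto at route 1[11]=route 2[12]; then Kyoto at route 1[13]=route 2[13]; then Kyoto at route 1[15]=route 2[14]; all 9 stops appear in both, in order. dp[15][14] = 9 confirms this is the maximum.

9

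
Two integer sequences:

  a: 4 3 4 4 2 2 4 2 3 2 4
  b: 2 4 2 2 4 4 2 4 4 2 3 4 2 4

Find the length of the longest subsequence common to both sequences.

9

One common subsequence of length 9: 4 at a[1]=b[2] → 4 at a[3]=b[5] → 4 at a[4]=b[6] → 2 at a[5]=b[7] → 4 at a[7]=b[9] → 2 at a[8]=b[10] → 3 at a[9]=b[11] → 2 at a[10]=b[13] → 4 at a[11]=b[14]. dp[11][14] = 9 confirms this is the maximum.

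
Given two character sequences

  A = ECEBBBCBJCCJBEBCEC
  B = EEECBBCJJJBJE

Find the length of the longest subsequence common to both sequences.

Match E [1,3], C [2,4], B [5,5], B [6,6], C [7,7], J [9,9], J [12,10], B [13,11], E [17,13] — 9 characters in the same relative order in both, and the DP table's final entry dp[18][13] is also 9, so no common subsequence is longer.

9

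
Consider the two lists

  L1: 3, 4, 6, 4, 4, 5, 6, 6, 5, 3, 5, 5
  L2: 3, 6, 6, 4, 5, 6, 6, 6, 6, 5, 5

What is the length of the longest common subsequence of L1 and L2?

8

Match 3 [1,1], 6 [3,3], 4 [5,4], 5 [6,5], 6 [7,8], 6 [8,9], 5 [11,10], 5 [12,11] — 8 values in the same relative order in both. dp[12][11] = 8 confirms this is the maximum.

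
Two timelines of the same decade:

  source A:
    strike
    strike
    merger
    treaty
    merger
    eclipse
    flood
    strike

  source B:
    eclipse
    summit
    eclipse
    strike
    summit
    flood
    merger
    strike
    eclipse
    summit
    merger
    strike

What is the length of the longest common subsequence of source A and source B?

One common subsequence of length 4: strike (source A #1, source B #4), strike (source A #2, source B #8), merger (source A #5, source B #11), strike (source A #8, source B #12). dp[8][12] = 4 confirms this is the maximum.

4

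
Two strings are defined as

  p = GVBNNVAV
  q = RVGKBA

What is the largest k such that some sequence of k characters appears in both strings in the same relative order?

Let dp[i][j] be the LCS length of the first i characters of p and the first j characters of q. dp[i][j] = dp[i-1][j-1]+1 when the i-th and j-th characters match, else max(dp[i-1][j], dp[i][j-1]).
    ·  R  V  G  K  B  A
 ·  0  0  0  0  0  0  0
 G  0  0  0  1  1  1  1
 V  0  0  1  1  1  1  1
 B  0  0  1  1  1  2  2
 N  0  0  1  1  1  2  2
 N  0  0  1  1  1  2  2
 V  0  0  1  1  1  2  2
 A  0  0  1  1  1  2  3
 V  0  0  1  1  1  2  3
dp[8][6] = 3. One LCS (by backtracking along matches): GBA.

3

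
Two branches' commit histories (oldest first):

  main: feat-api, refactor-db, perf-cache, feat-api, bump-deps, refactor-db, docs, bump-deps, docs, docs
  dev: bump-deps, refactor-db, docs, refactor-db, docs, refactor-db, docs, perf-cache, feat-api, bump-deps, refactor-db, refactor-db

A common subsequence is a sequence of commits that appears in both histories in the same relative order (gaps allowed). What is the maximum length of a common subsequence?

5

One common subsequence of length 5: refactor-db [2,6] → perf-cache [3,8] → feat-api [4,9] → bump-deps [5,10] → refactor-db [6,12], and the DP table's final entry dp[10][12] is also 5, so no common subsequence is longer.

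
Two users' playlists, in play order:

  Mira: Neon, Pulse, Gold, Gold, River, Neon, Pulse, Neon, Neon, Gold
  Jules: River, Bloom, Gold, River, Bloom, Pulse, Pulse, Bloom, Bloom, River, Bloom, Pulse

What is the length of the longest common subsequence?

Pick Pulse at Mira[2]=Jules[7] → River at Mira[5]=Jules[10] → Pulse at Mira[7]=Jules[12]; all 3 songs appear in both, in order. dp[10][12] = 3 confirms this is the maximum.

3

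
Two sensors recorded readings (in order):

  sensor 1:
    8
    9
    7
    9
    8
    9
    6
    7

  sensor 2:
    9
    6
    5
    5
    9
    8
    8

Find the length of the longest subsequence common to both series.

3

Pick 9 [2,1] → 9 [4,5] → 8 [5,7]; all 3 values appear in both, in order. dp[8][7] = 3 confirms this is the maximum.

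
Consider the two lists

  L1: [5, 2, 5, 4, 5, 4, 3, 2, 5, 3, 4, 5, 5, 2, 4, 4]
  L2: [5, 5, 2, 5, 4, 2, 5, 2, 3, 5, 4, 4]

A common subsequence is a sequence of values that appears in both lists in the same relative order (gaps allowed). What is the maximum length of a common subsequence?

10

Match 5 [1,2]; then 2 [2,3]; then 5 [3,4]; then 4 [4,5]; then 5 [5,7]; then 2 [8,8]; then 3 [10,9]; then 5 [13,10]; then 4 [15,11]; then 4 [16,12] — 10 values in the same relative order in both. Since dp[16][12] = 10, nothing longer is possible.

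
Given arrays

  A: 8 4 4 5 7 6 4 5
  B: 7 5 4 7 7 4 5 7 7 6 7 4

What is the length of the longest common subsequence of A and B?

6

Let dp[i][j] be the LCS length of the first i values of A and the first j values of B. dp[i][j] = dp[i-1][j-1]+1 when the i-th and j-th values match, else max(dp[i-1][j], dp[i][j-1]).
    ·  7  5  4  7  7  4  5  7  7  6  7  4
 ·  0  0  0  0  0  0  0  0  0  0  0  0  0
 8  0  0  0  0  0  0  0  0  0  0  0  0  0
 4  0  0  0  1  1  1  1  1  1  1  1  1  1
 4  0  0  0  1  1  1  2  2  2  2  2  2  2
 5  0  0  1  1  1  1  2  3  3  3  3  3  3
 7  0  1  1  1  2  2  2  3  4  4  4  4  4
 6  0  1  1  1  2  2  2  3  4  4  5  5  5
 4  0  1  1  2  2  2  3  3  4  4  5  5  6
 5  0  1  2  2  2  2  3  4  4  4  5  5  6
dp[8][12] = 6. One LCS (by backtracking along matches): 4, 4, 5, 7, 6, 4.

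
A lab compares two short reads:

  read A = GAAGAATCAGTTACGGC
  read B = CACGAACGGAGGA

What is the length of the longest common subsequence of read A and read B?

Match A [2,2]; then G [4,4]; then A [5,5]; then A [6,6]; then C [8,7]; then G [10,9]; then A [13,10]; then G [15,11]; then G [16,12] — 9 bases in the same relative order in both. dp[17][13] = 9 confirms this is the maximum.

9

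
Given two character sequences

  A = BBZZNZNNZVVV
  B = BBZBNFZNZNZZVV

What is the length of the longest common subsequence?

One common subsequence of length 10: B at A[1]=B[1], B at A[2]=B[2], Z at A[3]=B[3], Z at A[4]=B[7], N at A[5]=B[8], Z at A[6]=B[9], N at A[7]=B[10], Z at A[9]=B[12], V at A[11]=B[13], V at A[12]=B[14]. dp[12][14] = 10 confirms this is the maximum.

10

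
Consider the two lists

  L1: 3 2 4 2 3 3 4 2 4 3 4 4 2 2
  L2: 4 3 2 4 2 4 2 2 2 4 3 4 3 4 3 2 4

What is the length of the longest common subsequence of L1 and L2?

Match 3 (L1 #1, L2 #2), 2 (L1 #2, L2 #3), 4 (L1 #3, L2 #4), 2 (L1 #4, L2 #5), 4 (L1 #7, L2 #6), 2 (L1 #8, L2 #9), 4 (L1 #9, L2 #10), 3 (L1 #10, L2 #11), 4 (L1 #11, L2 #12), 4 (L1 #12, L2 #14), 2 (L1 #13, L2 #16) — 11 values in the same relative order in both. The LCS DP gives dp[14][17] = 11, so this is optimal.

11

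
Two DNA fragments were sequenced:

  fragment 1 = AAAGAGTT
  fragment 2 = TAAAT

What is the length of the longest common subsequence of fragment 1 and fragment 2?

4

Taking A at fragment 1[2]=fragment 2[2] → A at fragment 1[3]=fragment 2[3] → A at fragment 1[5]=fragment 2[4] → T at fragment 1[8]=fragment 2[5] gives a common subsequence of length 4. dp[8][5] = 4 confirms this is the maximum.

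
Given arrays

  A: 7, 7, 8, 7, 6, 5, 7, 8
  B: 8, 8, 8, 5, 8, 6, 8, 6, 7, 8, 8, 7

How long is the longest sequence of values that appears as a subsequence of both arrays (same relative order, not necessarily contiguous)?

Let dp[i][j] be the LCS length of the first i values of A and the first j values of B. dp[i][j] = dp[i-1][j-1]+1 when the i-th and j-th values match, else max(dp[i-1][j], dp[i][j-1]).
    ·  8  8  8  5  8  6  8  6  7  8  8  7
 ·  0  0  0  0  0  0  0  0  0  0  0  0  0
 7  0  0  0  0  0  0  0  0  0  1  1  1  1
 7  0  0  0  0  0  0  0  0  0  1  1  1  2
 8  0  1  1  1  1  1  1  1  1  1  2  2  2
 7  0  1  1  1  1  1  1  1  1  2  2  2  3
 6  0  1  1  1  1  1  2  2  2  2  2  2  3
 5  0  1  1  1  2  2  2  2  2  2  2  2  3
 7  0  1  1  1  2  2  2  2  2  3  3  3  3
 8  0  1  2  2  2  3  3  3  3  3  4  4  4
dp[8][12] = 4. One LCS (by backtracking along matches): 8, 6, 7, 8.

4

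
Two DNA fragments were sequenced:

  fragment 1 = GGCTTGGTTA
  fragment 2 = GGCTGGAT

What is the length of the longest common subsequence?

7

Let dp[i][j] be the LCS length of the first i bases of fragment 1 and the first j bases of fragment 2. dp[i][j] = dp[i-1][j-1]+1 when the i-th and j-th bases match, else max(dp[i-1][j], dp[i][j-1]).
    ·  G  G  C  T  G  G  A  T
 ·  0  0  0  0  0  0  0  0  0
 G  0  1  1  1  1  1  1  1  1
 G  0  1  2  2  2  2  2  2  2
 C  0  1  2  3  3  3  3  3  3
 T  0  1  2  3  4  4  4  4  4
 T  0  1  2  3  4  4  4  4  5
 G  0  1  2  3  4  5  5  5  5
 G  0  1  2  3  4  5  6  6  6
 T  0  1  2  3  4  5  6  6  7
 T  0  1  2  3  4  5  6  6  7
 A  0  1  2  3  4  5  6  7  7
dp[10][8] = 7. One LCS (by backtracking along matches): GGCTGGT.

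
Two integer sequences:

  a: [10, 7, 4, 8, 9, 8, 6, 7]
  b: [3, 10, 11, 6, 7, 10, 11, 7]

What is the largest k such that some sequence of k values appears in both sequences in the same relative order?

Let dp[i][j] be the LCS length of the first i values of a and the first j values of b. dp[i][j] = dp[i-1][j-1]+1 when the i-th and j-th values match, else max(dp[i-1][j], dp[i][j-1]).
    ·  3 10 11  6  7 10 11  7
 ·  0  0  0  0  0  0  0  0  0
10  0  0  1  1  1  1  1  1  1
 7  0  0  1  1  1  2  2  2  2
 4  0  0  1  1  1  2  2  2  2
 8  0  0  1  1  1  2  2  2  2
 9  0  0  1  1  1  2  2  2  2
 8  0  0  1  1  1  2  2  2  2
 6  0  0  1  1  2  2  2  2  2
 7  0  0  1  1  2  3  3  3  3
dp[8][8] = 3. One LCS (by backtracking along matches): 10, 7, 7.

3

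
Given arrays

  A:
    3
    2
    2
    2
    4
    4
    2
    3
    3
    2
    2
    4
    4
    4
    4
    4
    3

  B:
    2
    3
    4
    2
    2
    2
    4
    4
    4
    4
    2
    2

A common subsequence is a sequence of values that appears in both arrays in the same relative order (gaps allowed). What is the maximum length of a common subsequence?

9

Taking 3 [1,2]; then 4 [6,3]; then 2 [7,4]; then 2 [10,5]; then 2 [11,6]; then 4 [12,7]; then 4 [13,8]; then 4 [14,9]; then 4 [15,10] gives a common subsequence of length 9. The LCS DP gives dp[17][12] = 9, so this is optimal.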